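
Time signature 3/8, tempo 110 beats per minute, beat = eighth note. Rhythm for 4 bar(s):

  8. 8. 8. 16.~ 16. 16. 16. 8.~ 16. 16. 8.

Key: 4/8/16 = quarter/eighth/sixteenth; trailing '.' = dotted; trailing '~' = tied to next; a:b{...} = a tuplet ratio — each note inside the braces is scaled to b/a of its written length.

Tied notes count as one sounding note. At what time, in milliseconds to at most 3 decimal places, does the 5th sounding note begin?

note 5 onset = 6b = 3272.727ms

1. 0.0ms @ 0 + 818.182ms (3/2)
2. 818.182ms @ 3/2 + 818.182ms (3/2)
3. 1636.364ms @ 3 + 818.182ms (3/2)
4. 2454.545ms @ 9/2 + 818.182ms (3/2)
5. 3272.727ms @ 6 + 409.091ms (3/4)
6. 3681.818ms @ 27/4 + 409.091ms (3/4)
7. 4090.909ms @ 15/2 + 1227.273ms (9/4)
8. 5318.182ms @ 39/4 + 409.091ms (3/4)
9. 5727.273ms @ 21/2 + 818.182ms (3/2)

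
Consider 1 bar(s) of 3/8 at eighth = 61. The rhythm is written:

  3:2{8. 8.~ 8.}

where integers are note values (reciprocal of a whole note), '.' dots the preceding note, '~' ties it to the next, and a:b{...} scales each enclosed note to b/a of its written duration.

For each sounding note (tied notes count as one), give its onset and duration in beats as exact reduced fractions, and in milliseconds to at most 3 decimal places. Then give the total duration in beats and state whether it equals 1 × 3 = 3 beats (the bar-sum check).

1) 0.0ms=0b +983.607ms=1b
2) 983.607ms=1b +1967.213ms=2b
Σ=3b of 3 (61bpm 3/8) — PASS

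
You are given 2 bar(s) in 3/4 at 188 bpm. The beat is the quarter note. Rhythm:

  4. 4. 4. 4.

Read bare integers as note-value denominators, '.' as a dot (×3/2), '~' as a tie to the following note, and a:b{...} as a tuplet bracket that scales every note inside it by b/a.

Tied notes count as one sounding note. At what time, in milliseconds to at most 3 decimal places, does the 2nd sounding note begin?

1. 0.0ms @ 0 + 478.723ms (3/2)
2. 478.723ms @ 3/2 + 478.723ms (3/2)
3. 957.447ms @ 3 + 478.723ms (3/2)
4. 1436.17ms @ 9/2 + 478.723ms (3/2)

note 2 onset = 3/2b = 478.723ms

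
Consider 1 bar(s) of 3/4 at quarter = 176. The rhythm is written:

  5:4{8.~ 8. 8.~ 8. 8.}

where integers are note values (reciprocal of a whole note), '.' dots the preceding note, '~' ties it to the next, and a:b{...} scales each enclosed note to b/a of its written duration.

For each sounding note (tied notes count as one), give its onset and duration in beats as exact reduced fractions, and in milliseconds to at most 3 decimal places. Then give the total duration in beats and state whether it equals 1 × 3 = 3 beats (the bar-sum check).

1) 0.0ms=0b +409.091ms=6/5b
2) 409.091ms=6/5b +409.091ms=6/5b
3) 818.182ms=12/5b +204.545ms=3/5b
Σ=3b of 3 (176bpm 3/4) — PASS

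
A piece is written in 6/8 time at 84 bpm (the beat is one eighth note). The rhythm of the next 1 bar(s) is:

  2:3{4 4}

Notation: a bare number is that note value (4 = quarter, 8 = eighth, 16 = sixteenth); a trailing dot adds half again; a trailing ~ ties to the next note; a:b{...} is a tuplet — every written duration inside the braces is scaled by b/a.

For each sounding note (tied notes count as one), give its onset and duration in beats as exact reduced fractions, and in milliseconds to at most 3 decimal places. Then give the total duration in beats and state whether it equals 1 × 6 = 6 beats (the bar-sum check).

1) 0.0ms=0b +2142.857ms=3b
2) 2142.857ms=3b +2142.857ms=3b
Σ=6b of 6 (84bpm 6/8) — PASS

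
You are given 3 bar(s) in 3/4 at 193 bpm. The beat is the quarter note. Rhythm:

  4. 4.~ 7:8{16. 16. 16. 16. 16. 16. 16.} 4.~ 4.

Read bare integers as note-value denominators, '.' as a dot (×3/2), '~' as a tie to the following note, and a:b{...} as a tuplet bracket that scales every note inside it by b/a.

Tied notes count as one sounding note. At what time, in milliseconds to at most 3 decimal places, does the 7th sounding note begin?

note 7 onset = 36/7b = 1598.816ms

1. 0.0ms @ 0 + 466.321ms (3/2)
2. 466.321ms @ 3/2 + 599.556ms (27/14)
3. 1065.877ms @ 24/7 + 133.235ms (3/7)
4. 1199.112ms @ 27/7 + 133.235ms (3/7)
5. 1332.346ms @ 30/7 + 133.235ms (3/7)
6. 1465.581ms @ 33/7 + 133.235ms (3/7)
7. 1598.816ms @ 36/7 + 133.235ms (3/7)
8. 1732.05ms @ 39/7 + 133.235ms (3/7)
9. 1865.285ms @ 6 + 932.642ms (3)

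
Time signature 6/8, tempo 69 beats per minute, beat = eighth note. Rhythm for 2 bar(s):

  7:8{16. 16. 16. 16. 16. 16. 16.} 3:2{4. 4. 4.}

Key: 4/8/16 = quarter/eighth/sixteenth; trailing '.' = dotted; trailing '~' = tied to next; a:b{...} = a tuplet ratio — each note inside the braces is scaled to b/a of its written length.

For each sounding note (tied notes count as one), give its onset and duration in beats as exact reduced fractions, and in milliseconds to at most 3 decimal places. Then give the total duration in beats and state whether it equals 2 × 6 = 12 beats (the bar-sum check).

1) 0.0ms=0b +745.342ms=6/7b
2) 745.342ms=6/7b +745.342ms=6/7b
3) 1490.683ms=12/7b +745.342ms=6/7b
4) 2236.025ms=18/7b +745.342ms=6/7b
5) 2981.366ms=24/7b +745.342ms=6/7b
6) 3726.708ms=30/7b +745.342ms=6/7b
7) 4472.05ms=36/7b +745.342ms=6/7b
8) 5217.391ms=6b +1739.13ms=2b
9) 6956.522ms=8b +1739.13ms=2b
10) 8695.652ms=10b +1739.13ms=2b
Σ=12b of 12 (69bpm 6/8) — PASS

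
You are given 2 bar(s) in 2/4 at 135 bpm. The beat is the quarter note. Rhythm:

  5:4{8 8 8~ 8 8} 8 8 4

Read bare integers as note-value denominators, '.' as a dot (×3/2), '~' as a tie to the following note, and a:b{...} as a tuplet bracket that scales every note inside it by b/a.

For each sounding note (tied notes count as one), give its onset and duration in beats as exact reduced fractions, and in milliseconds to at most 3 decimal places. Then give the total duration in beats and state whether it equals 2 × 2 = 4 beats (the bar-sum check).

1) 0.0ms=0b +177.778ms=2/5b
2) 177.778ms=2/5b +177.778ms=2/5b
3) 355.556ms=4/5b +355.556ms=4/5b
4) 711.111ms=8/5b +177.778ms=2/5b
5) 888.889ms=2b +222.222ms=1/2b
6) 1111.111ms=5/2b +222.222ms=1/2b
7) 1333.333ms=3b +444.444ms=1b
Σ=4b of 4 (135bpm 2/4) — PASS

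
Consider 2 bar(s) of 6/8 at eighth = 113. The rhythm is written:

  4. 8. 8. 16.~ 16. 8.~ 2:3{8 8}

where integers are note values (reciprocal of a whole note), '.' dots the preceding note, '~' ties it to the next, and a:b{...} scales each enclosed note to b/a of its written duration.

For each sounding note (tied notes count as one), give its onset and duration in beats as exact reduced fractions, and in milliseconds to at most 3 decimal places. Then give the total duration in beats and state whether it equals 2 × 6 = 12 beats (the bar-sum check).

1) 0.0ms=0b +1592.92ms=3b
2) 1592.92ms=3b +796.46ms=3/2b
3) 2389.381ms=9/2b +796.46ms=3/2b
4) 3185.841ms=6b +796.46ms=3/2b
5) 3982.301ms=15/2b +1592.92ms=3b
6) 5575.221ms=21/2b +796.46ms=3/2b
Σ=12b of 12 (113bpm 6/8) — PASS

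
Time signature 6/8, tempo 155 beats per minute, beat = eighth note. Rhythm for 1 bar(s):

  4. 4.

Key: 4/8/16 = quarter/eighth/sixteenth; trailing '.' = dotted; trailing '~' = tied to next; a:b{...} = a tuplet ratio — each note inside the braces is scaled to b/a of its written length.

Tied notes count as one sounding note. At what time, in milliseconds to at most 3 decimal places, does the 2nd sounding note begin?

1. 0.0ms @ 0 + 1161.29ms (3)
2. 1161.29ms @ 3 + 1161.29ms (3)

note 2 onset = 3b = 1161.29ms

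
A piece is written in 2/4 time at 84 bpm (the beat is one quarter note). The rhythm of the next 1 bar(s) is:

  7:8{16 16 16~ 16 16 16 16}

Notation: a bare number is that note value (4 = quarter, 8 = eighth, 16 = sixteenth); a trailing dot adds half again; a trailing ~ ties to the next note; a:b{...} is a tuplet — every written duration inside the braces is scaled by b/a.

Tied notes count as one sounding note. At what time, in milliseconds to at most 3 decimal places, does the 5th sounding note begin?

note 5 onset = 10/7b = 1020.408ms

1. 0.0ms @ 0 + 204.082ms (2/7)
2. 204.082ms @ 2/7 + 204.082ms (2/7)
3. 408.163ms @ 4/7 + 408.163ms (4/7)
4. 816.327ms @ 8/7 + 204.082ms (2/7)
5. 1020.408ms @ 10/7 + 204.082ms (2/7)
6. 1224.49ms @ 12/7 + 204.082ms (2/7)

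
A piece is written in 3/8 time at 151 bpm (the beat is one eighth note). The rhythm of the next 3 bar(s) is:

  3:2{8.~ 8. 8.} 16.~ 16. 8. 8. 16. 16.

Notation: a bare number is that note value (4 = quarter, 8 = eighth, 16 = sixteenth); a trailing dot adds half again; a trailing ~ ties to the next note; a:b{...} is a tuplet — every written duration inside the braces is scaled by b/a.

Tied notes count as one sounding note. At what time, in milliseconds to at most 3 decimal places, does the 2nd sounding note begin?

1. 0.0ms @ 0 + 794.702ms (2)
2. 794.702ms @ 2 + 397.351ms (1)
3. 1192.053ms @ 3 + 596.026ms (3/2)
4. 1788.079ms @ 9/2 + 596.026ms (3/2)
5. 2384.106ms @ 6 + 596.026ms (3/2)
6. 2980.132ms @ 15/2 + 298.013ms (3/4)
7. 3278.146ms @ 33/4 + 298.013ms (3/4)

note 2 onset = 2b = 794.702ms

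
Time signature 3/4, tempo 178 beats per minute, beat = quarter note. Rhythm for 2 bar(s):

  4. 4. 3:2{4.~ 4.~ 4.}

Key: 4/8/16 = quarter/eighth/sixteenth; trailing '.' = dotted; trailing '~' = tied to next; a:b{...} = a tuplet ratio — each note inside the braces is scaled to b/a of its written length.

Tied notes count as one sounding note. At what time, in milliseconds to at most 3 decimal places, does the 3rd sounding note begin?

note 3 onset = 3b = 1011.236ms

1. 0.0ms @ 0 + 505.618ms (3/2)
2. 505.618ms @ 3/2 + 505.618ms (3/2)
3. 1011.236ms @ 3 + 1011.236ms (3)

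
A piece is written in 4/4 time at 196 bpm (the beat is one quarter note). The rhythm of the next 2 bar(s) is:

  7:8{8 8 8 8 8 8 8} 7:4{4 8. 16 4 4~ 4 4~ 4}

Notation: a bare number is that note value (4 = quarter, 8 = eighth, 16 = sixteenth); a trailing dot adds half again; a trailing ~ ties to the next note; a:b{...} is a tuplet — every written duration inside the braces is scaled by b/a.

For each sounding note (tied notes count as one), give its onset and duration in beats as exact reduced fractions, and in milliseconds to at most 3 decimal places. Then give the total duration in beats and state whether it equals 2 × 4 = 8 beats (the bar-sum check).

1) 0.0ms=0b +174.927ms=4/7b
2) 174.927ms=4/7b +174.927ms=4/7b
3) 349.854ms=8/7b +174.927ms=4/7b
4) 524.781ms=12/7b +174.927ms=4/7b
5) 699.708ms=16/7b +174.927ms=4/7b
6) 874.636ms=20/7b +174.927ms=4/7b
7) 1049.563ms=24/7b +174.927ms=4/7b
8) 1224.49ms=4b +174.927ms=4/7b
9) 1399.417ms=32/7b +131.195ms=3/7b
10) 1530.612ms=5b +43.732ms=1/7b
11) 1574.344ms=36/7b +174.927ms=4/7b
12) 1749.271ms=40/7b +349.854ms=8/7b
13) 2099.125ms=48/7b +349.854ms=8/7b
Σ=8b of 8 (196bpm 4/4) — PASS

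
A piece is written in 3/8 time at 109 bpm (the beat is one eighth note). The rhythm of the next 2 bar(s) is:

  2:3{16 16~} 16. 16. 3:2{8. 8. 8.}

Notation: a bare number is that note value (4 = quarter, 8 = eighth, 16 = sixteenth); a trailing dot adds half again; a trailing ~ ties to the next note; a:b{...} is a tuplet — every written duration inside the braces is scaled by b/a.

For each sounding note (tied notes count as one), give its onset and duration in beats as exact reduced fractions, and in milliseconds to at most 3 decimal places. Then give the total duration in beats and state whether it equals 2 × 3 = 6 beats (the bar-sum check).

1) 0.0ms=0b +412.844ms=3/4b
2) 412.844ms=3/4b +825.688ms=3/2b
3) 1238.532ms=9/4b +412.844ms=3/4b
4) 1651.376ms=3b +550.459ms=1b
5) 2201.835ms=4b +550.459ms=1b
6) 2752.294ms=5b +550.459ms=1b
Σ=6b of 6 (109bpm 3/8) — PASS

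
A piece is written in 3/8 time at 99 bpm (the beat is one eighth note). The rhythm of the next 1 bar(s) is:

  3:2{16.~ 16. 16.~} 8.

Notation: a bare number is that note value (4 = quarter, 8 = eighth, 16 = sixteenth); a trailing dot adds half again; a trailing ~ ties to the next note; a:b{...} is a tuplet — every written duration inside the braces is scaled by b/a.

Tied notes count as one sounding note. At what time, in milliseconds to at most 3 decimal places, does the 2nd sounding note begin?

note 2 onset = 1b = 606.061ms

1. 0.0ms @ 0 + 606.061ms (1)
2. 606.061ms @ 1 + 1212.121ms (2)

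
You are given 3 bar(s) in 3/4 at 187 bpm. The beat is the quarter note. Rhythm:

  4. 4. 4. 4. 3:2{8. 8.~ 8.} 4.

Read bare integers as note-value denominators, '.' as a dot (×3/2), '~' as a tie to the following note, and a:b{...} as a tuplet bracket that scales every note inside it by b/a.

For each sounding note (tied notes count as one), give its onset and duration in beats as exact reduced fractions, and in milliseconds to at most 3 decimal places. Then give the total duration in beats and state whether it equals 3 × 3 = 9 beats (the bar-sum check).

1) 0.0ms=0b +481.283ms=3/2b
2) 481.283ms=3/2b +481.283ms=3/2b
3) 962.567ms=3b +481.283ms=3/2b
4) 1443.85ms=9/2b +481.283ms=3/2b
5) 1925.134ms=6b +160.428ms=1/2b
6) 2085.561ms=13/2b +320.856ms=1b
7) 2406.417ms=15/2b +481.283ms=3/2b
Σ=9b of 9 (187bpm 3/4) — PASS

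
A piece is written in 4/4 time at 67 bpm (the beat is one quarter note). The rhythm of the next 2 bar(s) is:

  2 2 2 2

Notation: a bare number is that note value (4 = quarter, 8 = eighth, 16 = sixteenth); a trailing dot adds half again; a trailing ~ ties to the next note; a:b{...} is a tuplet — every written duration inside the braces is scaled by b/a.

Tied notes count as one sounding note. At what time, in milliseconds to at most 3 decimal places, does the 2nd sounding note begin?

1. 0.0ms @ 0 + 1791.045ms (2)
2. 1791.045ms @ 2 + 1791.045ms (2)
3. 3582.09ms @ 4 + 1791.045ms (2)
4. 5373.134ms @ 6 + 1791.045ms (2)

note 2 onset = 2b = 1791.045ms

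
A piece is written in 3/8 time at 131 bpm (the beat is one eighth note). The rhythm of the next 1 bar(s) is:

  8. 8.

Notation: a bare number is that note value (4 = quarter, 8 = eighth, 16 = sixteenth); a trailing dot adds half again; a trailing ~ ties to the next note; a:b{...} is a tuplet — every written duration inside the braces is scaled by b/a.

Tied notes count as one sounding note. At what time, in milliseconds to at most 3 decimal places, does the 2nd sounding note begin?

1. 0.0ms @ 0 + 687.023ms (3/2)
2. 687.023ms @ 3/2 + 687.023ms (3/2)

note 2 onset = 3/2b = 687.023ms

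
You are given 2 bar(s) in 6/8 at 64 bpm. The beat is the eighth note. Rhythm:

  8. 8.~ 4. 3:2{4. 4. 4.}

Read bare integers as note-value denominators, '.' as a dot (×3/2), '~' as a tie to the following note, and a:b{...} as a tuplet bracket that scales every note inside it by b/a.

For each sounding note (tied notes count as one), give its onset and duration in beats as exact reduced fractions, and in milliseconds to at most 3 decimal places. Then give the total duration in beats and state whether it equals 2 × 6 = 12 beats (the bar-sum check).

1) 0.0ms=0b +1406.25ms=3/2b
2) 1406.25ms=3/2b +4218.75ms=9/2b
3) 5625.0ms=6b +1875.0ms=2b
4) 7500.0ms=8b +1875.0ms=2b
5) 9375.0ms=10b +1875.0ms=2b
Σ=12b of 12 (64bpm 6/8) — PASS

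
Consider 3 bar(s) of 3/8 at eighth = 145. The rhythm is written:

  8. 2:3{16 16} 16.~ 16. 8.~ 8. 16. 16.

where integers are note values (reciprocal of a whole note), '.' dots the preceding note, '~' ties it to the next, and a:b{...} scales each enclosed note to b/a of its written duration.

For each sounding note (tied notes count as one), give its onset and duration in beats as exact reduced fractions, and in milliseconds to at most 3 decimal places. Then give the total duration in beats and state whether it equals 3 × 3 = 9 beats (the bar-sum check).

1) 0.0ms=0b +620.69ms=3/2b
2) 620.69ms=3/2b +310.345ms=3/4b
3) 931.034ms=9/4b +310.345ms=3/4b
4) 1241.379ms=3b +620.69ms=3/2b
5) 1862.069ms=9/2b +1241.379ms=3b
6) 3103.448ms=15/2b +310.345ms=3/4b
7) 3413.793ms=33/4b +310.345ms=3/4b
Σ=9b of 9 (145bpm 3/8) — PASS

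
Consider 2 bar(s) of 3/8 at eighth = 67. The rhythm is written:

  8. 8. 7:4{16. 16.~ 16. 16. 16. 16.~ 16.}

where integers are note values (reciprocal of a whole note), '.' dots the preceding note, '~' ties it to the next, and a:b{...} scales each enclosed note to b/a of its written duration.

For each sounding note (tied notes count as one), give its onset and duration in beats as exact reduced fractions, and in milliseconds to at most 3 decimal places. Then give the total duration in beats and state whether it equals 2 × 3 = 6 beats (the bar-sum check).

1) 0.0ms=0b +1343.284ms=3/2b
2) 1343.284ms=3/2b +1343.284ms=3/2b
3) 2686.567ms=3b +383.795ms=3/7b
4) 3070.362ms=24/7b +767.591ms=6/7b
5) 3837.953ms=30/7b +383.795ms=3/7b
6) 4221.748ms=33/7b +383.795ms=3/7b
7) 4605.544ms=36/7b +767.591ms=6/7b
Σ=6b of 6 (67bpm 3/8) — PASS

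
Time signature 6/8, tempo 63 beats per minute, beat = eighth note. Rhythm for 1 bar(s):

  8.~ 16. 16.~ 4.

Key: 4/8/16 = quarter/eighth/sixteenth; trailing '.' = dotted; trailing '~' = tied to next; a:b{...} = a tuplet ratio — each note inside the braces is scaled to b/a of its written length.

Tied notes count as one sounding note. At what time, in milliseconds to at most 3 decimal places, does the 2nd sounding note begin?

note 2 onset = 9/4b = 2142.857ms

1. 0.0ms @ 0 + 2142.857ms (9/4)
2. 2142.857ms @ 9/4 + 3571.429ms (15/4)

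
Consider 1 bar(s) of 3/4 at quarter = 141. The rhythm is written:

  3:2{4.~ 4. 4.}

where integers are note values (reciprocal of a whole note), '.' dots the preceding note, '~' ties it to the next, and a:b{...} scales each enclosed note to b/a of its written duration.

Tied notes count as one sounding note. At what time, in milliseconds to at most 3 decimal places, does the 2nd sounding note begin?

note 2 onset = 2b = 851.064ms

1. 0.0ms @ 0 + 851.064ms (2)
2. 851.064ms @ 2 + 425.532ms (1)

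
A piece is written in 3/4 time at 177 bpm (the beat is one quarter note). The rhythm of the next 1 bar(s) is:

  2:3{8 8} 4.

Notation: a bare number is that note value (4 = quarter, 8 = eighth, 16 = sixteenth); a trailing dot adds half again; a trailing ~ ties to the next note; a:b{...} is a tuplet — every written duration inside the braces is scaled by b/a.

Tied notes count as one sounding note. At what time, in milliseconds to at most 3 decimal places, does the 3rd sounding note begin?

1. 0.0ms @ 0 + 254.237ms (3/4)
2. 254.237ms @ 3/4 + 254.237ms (3/4)
3. 508.475ms @ 3/2 + 508.475ms (3/2)

note 3 onset = 3/2b = 508.475ms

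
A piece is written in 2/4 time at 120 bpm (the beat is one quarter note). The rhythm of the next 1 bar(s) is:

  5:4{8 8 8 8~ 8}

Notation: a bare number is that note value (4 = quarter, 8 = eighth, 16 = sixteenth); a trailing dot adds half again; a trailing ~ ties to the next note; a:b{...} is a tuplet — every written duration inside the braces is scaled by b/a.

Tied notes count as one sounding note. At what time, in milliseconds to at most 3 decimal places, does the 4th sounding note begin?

1. 0.0ms @ 0 + 200.0ms (2/5)
2. 200.0ms @ 2/5 + 200.0ms (2/5)
3. 400.0ms @ 4/5 + 200.0ms (2/5)
4. 600.0ms @ 6/5 + 400.0ms (4/5)

note 4 onset = 6/5b = 600.0ms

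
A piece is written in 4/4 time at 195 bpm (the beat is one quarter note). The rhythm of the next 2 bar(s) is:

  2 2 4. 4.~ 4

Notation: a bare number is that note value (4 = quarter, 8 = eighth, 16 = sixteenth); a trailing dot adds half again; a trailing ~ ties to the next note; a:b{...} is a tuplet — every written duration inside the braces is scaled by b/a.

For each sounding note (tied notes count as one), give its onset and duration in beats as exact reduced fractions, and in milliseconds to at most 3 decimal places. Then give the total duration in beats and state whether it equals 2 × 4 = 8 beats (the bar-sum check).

1) 0.0ms=0b +615.385ms=2b
2) 615.385ms=2b +615.385ms=2b
3) 1230.769ms=4b +461.538ms=3/2b
4) 1692.308ms=11/2b +769.231ms=5/2b
Σ=8b of 8 (195bpm 4/4) — PASS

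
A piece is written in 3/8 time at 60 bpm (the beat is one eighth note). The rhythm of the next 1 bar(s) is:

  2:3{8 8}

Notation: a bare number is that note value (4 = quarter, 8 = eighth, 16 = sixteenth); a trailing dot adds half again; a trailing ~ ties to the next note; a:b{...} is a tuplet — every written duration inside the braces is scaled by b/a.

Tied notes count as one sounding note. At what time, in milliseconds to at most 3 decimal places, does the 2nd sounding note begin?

1. 0.0ms @ 0 + 1500.0ms (3/2)
2. 1500.0ms @ 3/2 + 1500.0ms (3/2)

note 2 onset = 3/2b = 1500.0ms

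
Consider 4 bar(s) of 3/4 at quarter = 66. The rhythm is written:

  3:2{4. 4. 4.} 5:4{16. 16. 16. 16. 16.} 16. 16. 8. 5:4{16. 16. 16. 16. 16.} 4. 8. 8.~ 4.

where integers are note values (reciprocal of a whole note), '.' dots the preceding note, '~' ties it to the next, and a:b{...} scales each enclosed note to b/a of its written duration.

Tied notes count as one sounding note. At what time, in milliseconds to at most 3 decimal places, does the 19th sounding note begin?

1. 0.0ms @ 0 + 909.091ms (1)
2. 909.091ms @ 1 + 909.091ms (1)
3. 1818.182ms @ 2 + 909.091ms (1)
4. 2727.273ms @ 3 + 272.727ms (3/10)
5. 3000.0ms @ 33/10 + 272.727ms (3/10)
6. 3272.727ms @ 18/5 + 272.727ms (3/10)
7. 3545.455ms @ 39/10 + 272.727ms (3/10)
8. 3818.182ms @ 21/5 + 272.727ms (3/10)
9. 4090.909ms @ 9/2 + 340.909ms (3/8)
10. 4431.818ms @ 39/8 + 340.909ms (3/8)
11. 4772.727ms @ 21/4 + 681.818ms (3/4)
12. 5454.545ms @ 6 + 272.727ms (3/10)
13. 5727.273ms @ 63/10 + 272.727ms (3/10)
14. 6000.0ms @ 33/5 + 272.727ms (3/10)
15. 6272.727ms @ 69/10 + 272.727ms (3/10)
16. 6545.455ms @ 36/5 + 272.727ms (3/10)
17. 6818.182ms @ 15/2 + 1363.636ms (3/2)
18. 8181.818ms @ 9 + 681.818ms (3/4)
19. 8863.636ms @ 39/4 + 2045.455ms (9/4)

note 19 onset = 39/4b = 8863.636ms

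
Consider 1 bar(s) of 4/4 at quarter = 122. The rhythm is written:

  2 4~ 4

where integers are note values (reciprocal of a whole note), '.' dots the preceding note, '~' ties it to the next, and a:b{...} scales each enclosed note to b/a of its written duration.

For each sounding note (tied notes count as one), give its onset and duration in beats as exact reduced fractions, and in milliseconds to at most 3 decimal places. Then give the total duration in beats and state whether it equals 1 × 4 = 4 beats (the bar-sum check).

1) 0.0ms=0b +983.607ms=2b
2) 983.607ms=2b +983.607ms=2b
Σ=4b of 4 (122bpm 4/4) — PASS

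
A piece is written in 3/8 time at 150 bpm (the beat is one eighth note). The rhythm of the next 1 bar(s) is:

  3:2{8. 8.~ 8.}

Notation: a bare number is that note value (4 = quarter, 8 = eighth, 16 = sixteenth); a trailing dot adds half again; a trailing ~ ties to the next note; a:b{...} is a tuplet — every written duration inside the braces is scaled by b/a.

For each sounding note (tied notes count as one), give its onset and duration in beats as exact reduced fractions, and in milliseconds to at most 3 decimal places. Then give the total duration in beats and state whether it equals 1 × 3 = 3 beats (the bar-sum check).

1) 0.0ms=0b +400.0ms=1b
2) 400.0ms=1b +800.0ms=2b
Σ=3b of 3 (150bpm 3/8) — PASS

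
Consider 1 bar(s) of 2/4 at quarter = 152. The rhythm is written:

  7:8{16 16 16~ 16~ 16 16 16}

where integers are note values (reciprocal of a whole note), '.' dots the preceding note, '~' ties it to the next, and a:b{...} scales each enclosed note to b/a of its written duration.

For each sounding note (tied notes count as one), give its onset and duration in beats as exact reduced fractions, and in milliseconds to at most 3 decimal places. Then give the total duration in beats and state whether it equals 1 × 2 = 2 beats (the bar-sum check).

1) 0.0ms=0b +112.782ms=2/7b
2) 112.782ms=2/7b +112.782ms=2/7b
3) 225.564ms=4/7b +338.346ms=6/7b
4) 563.91ms=10/7b +112.782ms=2/7b
5) 676.692ms=12/7b +112.782ms=2/7b
Σ=2b of 2 (152bpm 2/4) — PASS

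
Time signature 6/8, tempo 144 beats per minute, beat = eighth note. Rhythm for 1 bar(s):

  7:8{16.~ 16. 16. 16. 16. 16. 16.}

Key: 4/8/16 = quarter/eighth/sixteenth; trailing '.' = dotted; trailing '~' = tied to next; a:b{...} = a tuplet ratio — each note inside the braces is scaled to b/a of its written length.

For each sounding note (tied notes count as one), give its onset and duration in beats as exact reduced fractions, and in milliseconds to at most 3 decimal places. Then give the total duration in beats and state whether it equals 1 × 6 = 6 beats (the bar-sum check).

1) 0.0ms=0b +714.286ms=12/7b
2) 714.286ms=12/7b +357.143ms=6/7b
3) 1071.429ms=18/7b +357.143ms=6/7b
4) 1428.571ms=24/7b +357.143ms=6/7b
5) 1785.714ms=30/7b +357.143ms=6/7b
6) 2142.857ms=36/7b +357.143ms=6/7b
Σ=6b of 6 (144bpm 6/8) — PASS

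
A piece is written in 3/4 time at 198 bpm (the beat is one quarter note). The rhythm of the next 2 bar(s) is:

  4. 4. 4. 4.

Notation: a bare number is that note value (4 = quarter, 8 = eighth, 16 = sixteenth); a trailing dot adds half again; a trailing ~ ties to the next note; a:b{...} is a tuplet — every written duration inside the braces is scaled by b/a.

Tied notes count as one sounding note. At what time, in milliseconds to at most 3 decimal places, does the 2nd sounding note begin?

note 2 onset = 3/2b = 454.545ms

1. 0.0ms @ 0 + 454.545ms (3/2)
2. 454.545ms @ 3/2 + 454.545ms (3/2)
3. 909.091ms @ 3 + 454.545ms (3/2)
4. 1363.636ms @ 9/2 + 454.545ms (3/2)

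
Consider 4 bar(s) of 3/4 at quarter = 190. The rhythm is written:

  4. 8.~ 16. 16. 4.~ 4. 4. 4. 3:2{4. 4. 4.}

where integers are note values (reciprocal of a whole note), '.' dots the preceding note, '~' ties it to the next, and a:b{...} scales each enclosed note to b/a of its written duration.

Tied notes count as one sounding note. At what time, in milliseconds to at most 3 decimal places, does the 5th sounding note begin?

1. 0.0ms @ 0 + 473.684ms (3/2)
2. 473.684ms @ 3/2 + 355.263ms (9/8)
3. 828.947ms @ 21/8 + 118.421ms (3/8)
4. 947.368ms @ 3 + 947.368ms (3)
5. 1894.737ms @ 6 + 473.684ms (3/2)
6. 2368.421ms @ 15/2 + 473.684ms (3/2)
7. 2842.105ms @ 9 + 315.789ms (1)
8. 3157.895ms @ 10 + 315.789ms (1)
9. 3473.684ms @ 11 + 315.789ms (1)

note 5 onset = 6b = 1894.737ms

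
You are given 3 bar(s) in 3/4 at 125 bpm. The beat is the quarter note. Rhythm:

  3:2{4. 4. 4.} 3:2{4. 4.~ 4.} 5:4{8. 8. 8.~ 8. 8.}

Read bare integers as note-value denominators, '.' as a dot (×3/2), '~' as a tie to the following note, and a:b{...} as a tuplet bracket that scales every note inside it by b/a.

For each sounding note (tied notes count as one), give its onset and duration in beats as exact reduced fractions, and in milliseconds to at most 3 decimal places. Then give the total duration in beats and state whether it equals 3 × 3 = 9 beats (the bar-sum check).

1) 0.0ms=0b +480.0ms=1b
2) 480.0ms=1b +480.0ms=1b
3) 960.0ms=2b +480.0ms=1b
4) 1440.0ms=3b +480.0ms=1b
5) 1920.0ms=4b +960.0ms=2b
6) 2880.0ms=6b +288.0ms=3/5b
7) 3168.0ms=33/5b +288.0ms=3/5b
8) 3456.0ms=36/5b +576.0ms=6/5b
9) 4032.0ms=42/5b +288.0ms=3/5b
Σ=9b of 9 (125bpm 3/4) — PASS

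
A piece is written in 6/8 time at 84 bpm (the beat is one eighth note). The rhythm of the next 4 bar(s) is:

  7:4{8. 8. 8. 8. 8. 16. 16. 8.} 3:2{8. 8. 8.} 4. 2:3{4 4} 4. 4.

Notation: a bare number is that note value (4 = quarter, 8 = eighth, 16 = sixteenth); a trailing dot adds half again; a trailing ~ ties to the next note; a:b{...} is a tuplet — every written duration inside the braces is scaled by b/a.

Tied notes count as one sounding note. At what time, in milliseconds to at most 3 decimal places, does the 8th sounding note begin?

note 8 onset = 36/7b = 3673.469ms

1. 0.0ms @ 0 + 612.245ms (6/7)
2. 612.245ms @ 6/7 + 612.245ms (6/7)
3. 1224.49ms @ 12/7 + 612.245ms (6/7)
4. 1836.735ms @ 18/7 + 612.245ms (6/7)
5. 2448.98ms @ 24/7 + 612.245ms (6/7)
6. 3061.224ms @ 30/7 + 306.122ms (3/7)
7. 3367.347ms @ 33/7 + 306.122ms (3/7)
8. 3673.469ms @ 36/7 + 612.245ms (6/7)
9. 4285.714ms @ 6 + 714.286ms (1)
10. 5000.0ms @ 7 + 714.286ms (1)
11. 5714.286ms @ 8 + 714.286ms (1)
12. 6428.571ms @ 9 + 2142.857ms (3)
13. 8571.429ms @ 12 + 2142.857ms (3)
14. 10714.286ms @ 15 + 2142.857ms (3)
15. 12857.143ms @ 18 + 2142.857ms (3)
16. 15000.0ms @ 21 + 2142.857ms (3)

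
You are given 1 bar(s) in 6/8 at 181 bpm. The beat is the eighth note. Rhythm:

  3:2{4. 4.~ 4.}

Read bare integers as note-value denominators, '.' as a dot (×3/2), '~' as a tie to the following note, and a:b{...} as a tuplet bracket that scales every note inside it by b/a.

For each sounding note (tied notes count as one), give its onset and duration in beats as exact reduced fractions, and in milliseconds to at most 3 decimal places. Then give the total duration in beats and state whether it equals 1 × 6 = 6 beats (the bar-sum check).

1) 0.0ms=0b +662.983ms=2b
2) 662.983ms=2b +1325.967ms=4b
Σ=6b of 6 (181bpm 6/8) — PASS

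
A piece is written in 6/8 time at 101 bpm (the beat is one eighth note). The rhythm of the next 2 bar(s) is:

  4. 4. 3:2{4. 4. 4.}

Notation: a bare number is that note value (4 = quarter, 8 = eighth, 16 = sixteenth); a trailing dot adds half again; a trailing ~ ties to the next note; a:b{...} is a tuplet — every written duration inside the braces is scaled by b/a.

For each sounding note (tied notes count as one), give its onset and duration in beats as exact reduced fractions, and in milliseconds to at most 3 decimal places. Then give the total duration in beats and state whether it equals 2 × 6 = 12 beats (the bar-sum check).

1) 0.0ms=0b +1782.178ms=3b
2) 1782.178ms=3b +1782.178ms=3b
3) 3564.356ms=6b +1188.119ms=2b
4) 4752.475ms=8b +1188.119ms=2b
5) 5940.594ms=10b +1188.119ms=2b
Σ=12b of 12 (101bpm 6/8) — PASS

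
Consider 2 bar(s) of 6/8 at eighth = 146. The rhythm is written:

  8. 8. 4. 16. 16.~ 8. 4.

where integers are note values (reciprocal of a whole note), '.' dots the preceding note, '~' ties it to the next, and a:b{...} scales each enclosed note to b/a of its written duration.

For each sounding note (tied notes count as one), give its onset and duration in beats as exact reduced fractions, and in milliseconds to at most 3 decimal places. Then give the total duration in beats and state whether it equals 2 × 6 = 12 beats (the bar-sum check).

1) 0.0ms=0b +616.438ms=3/2b
2) 616.438ms=3/2b +616.438ms=3/2b
3) 1232.877ms=3b +1232.877ms=3b
4) 2465.753ms=6b +308.219ms=3/4b
5) 2773.973ms=27/4b +924.658ms=9/4b
6) 3698.63ms=9b +1232.877ms=3b
Σ=12b of 12 (146bpm 6/8) — PASS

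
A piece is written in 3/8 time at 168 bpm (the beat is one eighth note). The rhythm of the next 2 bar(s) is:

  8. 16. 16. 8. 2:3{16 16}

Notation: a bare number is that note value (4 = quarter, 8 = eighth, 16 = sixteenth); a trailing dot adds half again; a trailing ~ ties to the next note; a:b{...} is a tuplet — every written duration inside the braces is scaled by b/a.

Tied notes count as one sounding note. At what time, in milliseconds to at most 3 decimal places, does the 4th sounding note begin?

note 4 onset = 3b = 1071.429ms

1. 0.0ms @ 0 + 535.714ms (3/2)
2. 535.714ms @ 3/2 + 267.857ms (3/4)
3. 803.571ms @ 9/4 + 267.857ms (3/4)
4. 1071.429ms @ 3 + 535.714ms (3/2)
5. 1607.143ms @ 9/2 + 267.857ms (3/4)
6. 1875.0ms @ 21/4 + 267.857ms (3/4)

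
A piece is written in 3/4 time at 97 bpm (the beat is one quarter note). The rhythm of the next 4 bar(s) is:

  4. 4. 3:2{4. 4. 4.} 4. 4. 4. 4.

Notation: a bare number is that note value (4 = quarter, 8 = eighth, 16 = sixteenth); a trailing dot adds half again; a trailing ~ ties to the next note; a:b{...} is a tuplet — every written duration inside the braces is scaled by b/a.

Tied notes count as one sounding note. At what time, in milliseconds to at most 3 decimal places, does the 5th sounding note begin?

1. 0.0ms @ 0 + 927.835ms (3/2)
2. 927.835ms @ 3/2 + 927.835ms (3/2)
3. 1855.67ms @ 3 + 618.557ms (1)
4. 2474.227ms @ 4 + 618.557ms (1)
5. 3092.784ms @ 5 + 618.557ms (1)
6. 3711.34ms @ 6 + 927.835ms (3/2)
7. 4639.175ms @ 15/2 + 927.835ms (3/2)
8. 5567.01ms @ 9 + 927.835ms (3/2)
9. 6494.845ms @ 21/2 + 927.835ms (3/2)

note 5 onset = 5b = 3092.784ms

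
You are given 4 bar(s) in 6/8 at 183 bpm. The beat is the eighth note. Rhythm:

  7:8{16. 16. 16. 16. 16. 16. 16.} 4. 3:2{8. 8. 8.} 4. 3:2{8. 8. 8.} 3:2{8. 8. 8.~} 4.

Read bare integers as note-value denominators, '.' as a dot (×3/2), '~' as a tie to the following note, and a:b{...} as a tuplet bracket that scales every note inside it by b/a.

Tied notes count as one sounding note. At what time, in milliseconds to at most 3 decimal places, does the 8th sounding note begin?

1. 0.0ms @ 0 + 281.03ms (6/7)
2. 281.03ms @ 6/7 + 281.03ms (6/7)
3. 562.061ms @ 12/7 + 281.03ms (6/7)
4. 843.091ms @ 18/7 + 281.03ms (6/7)
5. 1124.122ms @ 24/7 + 281.03ms (6/7)
6. 1405.152ms @ 30/7 + 281.03ms (6/7)
7. 1686.183ms @ 36/7 + 281.03ms (6/7)
8. 1967.213ms @ 6 + 983.607ms (3)
9. 2950.82ms @ 9 + 327.869ms (1)
10. 3278.689ms @ 10 + 327.869ms (1)
11. 3606.557ms @ 11 + 327.869ms (1)
12. 3934.426ms @ 12 + 983.607ms (3)
13. 4918.033ms @ 15 + 327.869ms (1)
14. 5245.902ms @ 16 + 327.869ms (1)
15. 5573.77ms @ 17 + 327.869ms (1)
16. 5901.639ms @ 18 + 327.869ms (1)
17. 6229.508ms @ 19 + 327.869ms (1)
18. 6557.377ms @ 20 + 1311.475ms (4)

note 8 onset = 6b = 1967.213ms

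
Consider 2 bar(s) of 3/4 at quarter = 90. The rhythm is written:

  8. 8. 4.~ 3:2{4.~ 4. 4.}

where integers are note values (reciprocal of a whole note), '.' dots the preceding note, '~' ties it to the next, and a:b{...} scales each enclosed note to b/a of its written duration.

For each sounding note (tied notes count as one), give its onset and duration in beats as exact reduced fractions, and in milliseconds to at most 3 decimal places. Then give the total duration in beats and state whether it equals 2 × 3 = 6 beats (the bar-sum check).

1) 0.0ms=0b +500.0ms=3/4b
2) 500.0ms=3/4b +500.0ms=3/4b
3) 1000.0ms=3/2b +2333.333ms=7/2b
4) 3333.333ms=5b +666.667ms=1b
Σ=6b of 6 (90bpm 3/4) — PASS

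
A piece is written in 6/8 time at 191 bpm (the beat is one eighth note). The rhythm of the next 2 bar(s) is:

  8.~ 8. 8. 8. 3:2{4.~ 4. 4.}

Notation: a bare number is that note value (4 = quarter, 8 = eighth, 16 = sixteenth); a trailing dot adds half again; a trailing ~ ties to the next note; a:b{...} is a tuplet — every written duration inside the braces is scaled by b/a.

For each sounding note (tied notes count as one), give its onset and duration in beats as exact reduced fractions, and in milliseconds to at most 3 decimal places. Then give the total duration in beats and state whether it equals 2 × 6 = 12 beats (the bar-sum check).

1) 0.0ms=0b +942.408ms=3b
2) 942.408ms=3b +471.204ms=3/2b
3) 1413.613ms=9/2b +471.204ms=3/2b
4) 1884.817ms=6b +1256.545ms=4b
5) 3141.361ms=10b +628.272ms=2b
Σ=12b of 12 (191bpm 6/8) — PASS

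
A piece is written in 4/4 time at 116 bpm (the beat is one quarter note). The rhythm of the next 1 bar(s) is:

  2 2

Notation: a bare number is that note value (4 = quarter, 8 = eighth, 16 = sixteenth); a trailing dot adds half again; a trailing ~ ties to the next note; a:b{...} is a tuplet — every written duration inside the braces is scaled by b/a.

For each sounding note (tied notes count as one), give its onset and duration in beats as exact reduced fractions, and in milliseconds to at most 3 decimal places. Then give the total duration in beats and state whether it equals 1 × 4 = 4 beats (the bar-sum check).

1) 0.0ms=0b +1034.483ms=2b
2) 1034.483ms=2b +1034.483ms=2b
Σ=4b of 4 (116bpm 4/4) — PASS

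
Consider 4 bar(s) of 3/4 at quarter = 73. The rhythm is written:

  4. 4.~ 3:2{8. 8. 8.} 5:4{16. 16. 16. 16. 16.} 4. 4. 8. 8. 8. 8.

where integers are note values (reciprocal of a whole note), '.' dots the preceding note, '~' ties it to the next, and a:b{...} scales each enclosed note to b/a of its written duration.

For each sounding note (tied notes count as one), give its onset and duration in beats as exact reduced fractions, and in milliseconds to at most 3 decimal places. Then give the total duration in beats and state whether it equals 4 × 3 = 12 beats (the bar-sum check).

1) 0.0ms=0b +1232.877ms=3/2b
2) 1232.877ms=3/2b +1643.836ms=2b
3) 2876.712ms=7/2b +410.959ms=1/2b
4) 3287.671ms=4b +410.959ms=1/2b
5) 3698.63ms=9/2b +246.575ms=3/10b
6) 3945.205ms=24/5b +246.575ms=3/10b
7) 4191.781ms=51/10b +246.575ms=3/10b
8) 4438.356ms=27/5b +246.575ms=3/10b
9) 4684.932ms=57/10b +246.575ms=3/10b
10) 4931.507ms=6b +1232.877ms=3/2b
11) 6164.384ms=15/2b +1232.877ms=3/2b
12) 7397.26ms=9b +616.438ms=3/4b
13) 8013.699ms=39/4b +616.438ms=3/4b
14) 8630.137ms=21/2b +616.438ms=3/4b
15) 9246.575ms=45/4b +616.438ms=3/4b
Σ=12b of 12 (73bpm 3/4) — PASS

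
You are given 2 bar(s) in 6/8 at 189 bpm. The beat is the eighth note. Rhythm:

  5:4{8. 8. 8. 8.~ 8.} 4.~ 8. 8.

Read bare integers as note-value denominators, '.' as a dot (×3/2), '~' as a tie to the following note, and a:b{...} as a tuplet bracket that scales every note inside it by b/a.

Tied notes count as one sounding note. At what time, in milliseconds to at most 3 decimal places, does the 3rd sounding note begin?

1. 0.0ms @ 0 + 380.952ms (6/5)
2. 380.952ms @ 6/5 + 380.952ms (6/5)
3. 761.905ms @ 12/5 + 380.952ms (6/5)
4. 1142.857ms @ 18/5 + 761.905ms (12/5)
5. 1904.762ms @ 6 + 1428.571ms (9/2)
6. 3333.333ms @ 21/2 + 476.19ms (3/2)

note 3 onset = 12/5b = 761.905ms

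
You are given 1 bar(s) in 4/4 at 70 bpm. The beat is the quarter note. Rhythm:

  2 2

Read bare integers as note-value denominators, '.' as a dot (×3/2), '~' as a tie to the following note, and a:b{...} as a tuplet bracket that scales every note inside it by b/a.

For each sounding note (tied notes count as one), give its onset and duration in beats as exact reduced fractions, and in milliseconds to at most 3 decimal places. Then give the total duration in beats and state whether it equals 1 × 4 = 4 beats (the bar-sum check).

1) 0.0ms=0b +1714.286ms=2b
2) 1714.286ms=2b +1714.286ms=2b
Σ=4b of 4 (70bpm 4/4) — PASS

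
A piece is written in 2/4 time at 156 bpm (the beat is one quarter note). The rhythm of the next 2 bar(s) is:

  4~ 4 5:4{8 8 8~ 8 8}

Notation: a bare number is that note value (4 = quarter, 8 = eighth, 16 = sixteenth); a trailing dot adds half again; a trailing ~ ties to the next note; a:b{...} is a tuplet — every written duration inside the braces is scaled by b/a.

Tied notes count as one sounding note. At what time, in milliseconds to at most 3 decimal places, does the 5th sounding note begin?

note 5 onset = 18/5b = 1384.615ms

1. 0.0ms @ 0 + 769.231ms (2)
2. 769.231ms @ 2 + 153.846ms (2/5)
3. 923.077ms @ 12/5 + 153.846ms (2/5)
4. 1076.923ms @ 14/5 + 307.692ms (4/5)
5. 1384.615ms @ 18/5 + 153.846ms (2/5)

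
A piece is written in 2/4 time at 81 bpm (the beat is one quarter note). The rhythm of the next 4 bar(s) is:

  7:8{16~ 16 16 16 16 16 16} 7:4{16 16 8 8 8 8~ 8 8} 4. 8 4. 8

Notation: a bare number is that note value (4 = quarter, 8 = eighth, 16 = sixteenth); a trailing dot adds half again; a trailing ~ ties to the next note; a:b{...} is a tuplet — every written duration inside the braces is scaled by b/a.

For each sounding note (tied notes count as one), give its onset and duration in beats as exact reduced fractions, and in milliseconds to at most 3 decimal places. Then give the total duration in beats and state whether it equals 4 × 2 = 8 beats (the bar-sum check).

1) 0.0ms=0b +423.28ms=4/7b
2) 423.28ms=4/7b +211.64ms=2/7b
3) 634.921ms=6/7b +211.64ms=2/7b
4) 846.561ms=8/7b +211.64ms=2/7b
5) 1058.201ms=10/7b +211.64ms=2/7b
6) 1269.841ms=12/7b +211.64ms=2/7b
7) 1481.481ms=2b +105.82ms=1/7b
8) 1587.302ms=15/7b +105.82ms=1/7b
9) 1693.122ms=16/7b +211.64ms=2/7b
10) 1904.762ms=18/7b +211.64ms=2/7b
11) 2116.402ms=20/7b +211.64ms=2/7b
12) 2328.042ms=22/7b +423.28ms=4/7b
13) 2751.323ms=26/7b +211.64ms=2/7b
14) 2962.963ms=4b +1111.111ms=3/2b
15) 4074.074ms=11/2b +370.37ms=1/2b
16) 4444.444ms=6b +1111.111ms=3/2b
17) 5555.556ms=15/2b +370.37ms=1/2b
Σ=8b of 8 (81bpm 2/4) — PASS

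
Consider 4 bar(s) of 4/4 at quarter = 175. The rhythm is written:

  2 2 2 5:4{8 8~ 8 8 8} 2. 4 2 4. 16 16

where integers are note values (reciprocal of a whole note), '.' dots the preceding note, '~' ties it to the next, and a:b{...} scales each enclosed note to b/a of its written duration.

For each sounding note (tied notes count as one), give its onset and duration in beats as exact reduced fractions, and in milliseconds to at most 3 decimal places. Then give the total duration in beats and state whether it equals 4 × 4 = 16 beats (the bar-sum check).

1) 0.0ms=0b +685.714ms=2b
2) 685.714ms=2b +685.714ms=2b
3) 1371.429ms=4b +685.714ms=2b
4) 2057.143ms=6b +137.143ms=2/5b
5) 2194.286ms=32/5b +274.286ms=4/5b
6) 2468.571ms=36/5b +137.143ms=2/5b
7) 2605.714ms=38/5b +137.143ms=2/5b
8) 2742.857ms=8b +1028.571ms=3b
9) 3771.429ms=11b +342.857ms=1b
10) 4114.286ms=12b +685.714ms=2b
11) 4800.0ms=14b +514.286ms=3/2b
12) 5314.286ms=31/2b +85.714ms=1/4b
13) 5400.0ms=63/4b +85.714ms=1/4b
Σ=16b of 16 (175bpm 4/4) — PASS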